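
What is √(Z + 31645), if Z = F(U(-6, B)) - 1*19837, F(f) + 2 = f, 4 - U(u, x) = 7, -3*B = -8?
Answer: √11803 ≈ 108.64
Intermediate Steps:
B = 8/3 (B = -⅓*(-8) = 8/3 ≈ 2.6667)
U(u, x) = -3 (U(u, x) = 4 - 1*7 = 4 - 7 = -3)
F(f) = -2 + f
Z = -19842 (Z = (-2 - 3) - 1*19837 = -5 - 19837 = -19842)
√(Z + 31645) = √(-19842 + 31645) = √11803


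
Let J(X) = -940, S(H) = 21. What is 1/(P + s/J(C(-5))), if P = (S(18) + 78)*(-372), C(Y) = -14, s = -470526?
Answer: -470/17073897 ≈ -2.7527e-5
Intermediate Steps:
P = -36828 (P = (21 + 78)*(-372) = 99*(-372) = -36828)
1/(P + s/J(C(-5))) = 1/(-36828 - 470526/(-940)) = 1/(-36828 - 470526*(-1/940)) = 1/(-36828 + 235263/470) = 1/(-17073897/470) = -470/17073897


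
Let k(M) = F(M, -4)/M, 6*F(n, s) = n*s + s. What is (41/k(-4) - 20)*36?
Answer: -3672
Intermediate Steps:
F(n, s) = s/6 + n*s/6 (F(n, s) = (n*s + s)/6 = (s + n*s)/6 = s/6 + n*s/6)
k(M) = (-⅔ - 2*M/3)/M (k(M) = ((⅙)*(-4)*(1 + M))/M = (-⅔ - 2*M/3)/M)
(41/k(-4) - 20)*36 = (41/(((⅔)*(-1 - 1*(-4))/(-4))) - 20)*36 = (41/(((⅔)*(-¼)*(-1 + 4))) - 20)*36 = (41/(((⅔)*(-¼)*3)) - 20)*36 = (41/(-½) - 20)*36 = (41*(-2) - 20)*36 = (-82 - 20)*36 = -102*36 = -3672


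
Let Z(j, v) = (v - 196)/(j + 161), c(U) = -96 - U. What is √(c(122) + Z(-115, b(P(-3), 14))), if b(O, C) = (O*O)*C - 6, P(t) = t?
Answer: 2*I*√29049/23 ≈ 14.821*I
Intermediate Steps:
b(O, C) = -6 + C*O² (b(O, C) = O²*C - 6 = C*O² - 6 = -6 + C*O²)
Z(j, v) = (-196 + v)/(161 + j)
√(c(122) + Z(-115, b(P(-3), 14))) = √((-96 - 1*122) + (-196 + (-6 + 14*(-3)²))/(161 - 115)) = √((-96 - 122) + (-196 + (-6 + 14*9))/46) = √(-218 + (-196 + (-6 + 126))/46) = √(-218 + (-196 + 120)/46) = √(-218 + (1/46)*(-76)) = √(-218 - 38/23) = √(-5052/23) = 2*I*√29049/23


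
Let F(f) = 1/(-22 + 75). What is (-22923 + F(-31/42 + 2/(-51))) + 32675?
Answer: 516857/53 ≈ 9752.0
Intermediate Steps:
F(f) = 1/53
(-22923 + F(-31/42 + 2/(-51))) + 32675 = (-22923 + 1/53) + 32675 = -1214918/53 + 32675 = 516857/53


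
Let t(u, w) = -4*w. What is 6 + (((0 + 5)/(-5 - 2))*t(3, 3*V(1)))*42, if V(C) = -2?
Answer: -714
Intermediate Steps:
6 + (((0 + 5)/(-5 - 2))*t(3, 3*V(1)))*42 = 6 + (((0 + 5)/(-5 - 2))*(-12*(-2)))*42 = 6 + ((5/(-7))*(-4*(-6)))*42 = 6 + ((5*(-⅐))*24)*42 = 6 - 5/7*24*42 = 6 - 120/7*42 = 6 - 720 = -714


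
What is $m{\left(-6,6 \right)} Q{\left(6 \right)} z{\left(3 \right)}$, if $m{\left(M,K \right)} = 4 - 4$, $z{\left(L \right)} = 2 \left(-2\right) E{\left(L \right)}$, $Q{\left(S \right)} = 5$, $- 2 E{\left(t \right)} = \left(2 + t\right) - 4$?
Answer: $0$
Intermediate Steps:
$E{\left(t \right)} = 1 - \frac{t}{2}$ ($E{\left(t \right)} = - \frac{\left(2 + t\right) - 4}{2} = - \frac{-2 + t}{2} = 1 - \frac{t}{2}$)
$z{\left(L \right)} = -4 + 2 L$ ($z{\left(L \right)} = 2 \left(-2\right) \left(1 - \frac{L}{2}\right) = - 4 \left(1 - \frac{L}{2}\right) = -4 + 2 L$)
$m{\left(M,K \right)} = 0$
$m{\left(-6,6 \right)} Q{\left(6 \right)} z{\left(3 \right)} = 0 \cdot 5 \left(-4 + 2 \cdot 3\right) = 0 \left(-4 + 6\right) = 0 \cdot 2 = 0$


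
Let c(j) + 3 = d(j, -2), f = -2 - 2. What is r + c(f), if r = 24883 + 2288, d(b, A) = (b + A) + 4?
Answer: 27166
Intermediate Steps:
d(b, A) = 4 + A + b (d(b, A) = (A + b) + 4 = 4 + A + b)
f = -4
c(j) = -1 + j (c(j) = -3 + (4 - 2 + j) = -3 + (2 + j) = -1 + j)
r = 27171
r + c(f) = 27171 + (-1 - 4) = 27171 - 5 = 27166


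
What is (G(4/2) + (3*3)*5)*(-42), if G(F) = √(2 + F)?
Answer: -1974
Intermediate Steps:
(G(4/2) + (3*3)*5)*(-42) = (√(2 + 4/2) + (3*3)*5)*(-42) = (√(2 + 4*(½)) + 9*5)*(-42) = (√(2 + 2) + 45)*(-42) = (√4 + 45)*(-42) = (2 + 45)*(-42) = 47*(-42) = -1974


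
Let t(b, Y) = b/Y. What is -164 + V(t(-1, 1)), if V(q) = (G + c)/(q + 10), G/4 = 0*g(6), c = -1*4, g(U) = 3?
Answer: -1480/9 ≈ -164.44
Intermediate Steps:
c = -4
G = 0 (G = 4*(0*3) = 4*0 = 0)
V(q) = -4/(10 + q) (V(q) = (0 - 4)/(q + 10) = -4/(10 + q))
-164 + V(t(-1, 1)) = -164 - 4/(10 - 1/1) = -164 - 4/(10 - 1*1) = -164 - 4/(10 - 1) = -164 - 4/9 = -1480/9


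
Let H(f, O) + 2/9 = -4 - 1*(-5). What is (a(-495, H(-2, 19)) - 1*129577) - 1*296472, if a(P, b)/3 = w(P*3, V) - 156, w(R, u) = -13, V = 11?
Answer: -426556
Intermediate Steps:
H(f, O) = 7/9 (H(f, O) = -2/9 + (-4 - 1*(-5)) = -2/9 + (-4 + 5) = -2/9 + 1 = 7/9)
a(P, b) = -507 (a(P, b) = 3*(-13 - 156) = 3*(-169) = -507)
(a(-495, H(-2, 19)) - 1*129577) - 1*296472 = (-507 - 1*129577) - 1*296472 = (-507 - 129577) - 296472 = -130084 - 296472 = -426556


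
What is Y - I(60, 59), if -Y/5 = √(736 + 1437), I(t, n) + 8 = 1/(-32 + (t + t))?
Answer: 703/88 - 5*√2173 ≈ -225.09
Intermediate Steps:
I(t, n) = -8 + 1/(-32 + 2*t) (I(t, n) = -8 + 1/(-32 + (t + t)) = -8 + 1/(-32 + 2*t))
Y = -5*√2173 (Y = -5*√(736 + 1437) = -5*√2173 ≈ -233.08)
Y - I(60, 59) = -5*√2173 - (257 - 16*60)/(2*(-16 + 60)) = -5*√2173 - (257 - 960)/(2*44) = -5*√2173 - (-703)/(2*44) = -5*√2173 - 1*(-703/88) = -5*√2173 + 703/88 = 703/88 - 5*√2173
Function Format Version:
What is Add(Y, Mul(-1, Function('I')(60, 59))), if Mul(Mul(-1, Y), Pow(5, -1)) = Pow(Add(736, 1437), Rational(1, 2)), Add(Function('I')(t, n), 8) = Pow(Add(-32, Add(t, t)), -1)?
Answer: Add(Rational(703, 88), Mul(-5, Pow(2173, Rational(1, 2)))) ≈ -225.09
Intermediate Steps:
Function('I')(t, n) = Add(-8, Pow(Add(-32, Mul(2, t)), -1)) (Function('I')(t, n) = Add(-8, Pow(Add(-32, Add(t, t)), -1)) = Add(-8, Pow(Add(-32, Mul(2, t)), -1)))
Y = Mul(-5, Pow(2173, Rational(1, 2))) (Y = Mul(-5, Pow(Add(736, 1437), Rational(1, 2))) = Mul(-5, Pow(2173, Rational(1, 2))) ≈ -233.08)
Add(Y, Mul(-1, Function('I')(60, 59))) = Add(Mul(-5, Pow(2173, Rational(1, 2))), Mul(-1, Mul(Rational(1, 2), Pow(Add(-16, 60), -1), Add(257, Mul(-16, 60))))) = Add(Mul(-5, Pow(2173, Rational(1, 2))), Mul(-1, Mul(Rational(1, 2), Pow(44, -1), Add(257, -960)))) = Add(Mul(-5, Pow(2173, Rational(1, 2))), Mul(-1, Mul(Rational(1, 2), Rational(1, 44), -703))) = Add(Mul(-5, Pow(2173, Rational(1, 2))), Mul(-1, Rational(-703, 88))) = Add(Mul(-5, Pow(2173, Rational(1, 2))), Rational(703, 88)) = Add(Rational(703, 88), Mul(-5, Pow(2173, Rational(1, 2))))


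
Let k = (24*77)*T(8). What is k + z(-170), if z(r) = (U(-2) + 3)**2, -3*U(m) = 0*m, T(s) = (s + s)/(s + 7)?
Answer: 9901/5 ≈ 1980.2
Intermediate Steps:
T(s) = 2*s/(7 + s) (T(s) = (2*s)/(7 + s) = 2*s/(7 + s))
U(m) = 0 (U(m) = -0*m = -1/3*0 = 0)
z(r) = 9 (z(r) = (0 + 3)**2 = 3**2 = 9)
k = 9856/5 (k = (24*77)*(2*8/(7 + 8)) = 1848*(2*8/15) = 1848*(2*8*(1/15)) = 1848*(16/15) = 9856/5 ≈ 1971.2)
k + z(-170) = 9856/5 + 9 = 9901/5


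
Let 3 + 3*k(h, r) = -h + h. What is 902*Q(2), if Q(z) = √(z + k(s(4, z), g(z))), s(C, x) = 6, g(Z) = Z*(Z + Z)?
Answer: 902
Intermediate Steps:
g(Z) = 2*Z² (g(Z) = Z*(2*Z) = 2*Z²)
k(h, r) = -1 (k(h, r) = -1 + (-h + h)/3 = -1 + (⅓)*0 = -1 + 0 = -1)
Q(z) = √(-1 + z) (Q(z) = √(z - 1) = √(-1 + z))
902*Q(2) = 902*√(-1 + 2) = 902*√1 = 902*1 = 902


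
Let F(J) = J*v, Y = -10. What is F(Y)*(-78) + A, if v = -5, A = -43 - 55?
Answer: -3998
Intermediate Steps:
A = -98
F(J) = -5*J (F(J) = J*(-5) = -5*J)
F(Y)*(-78) + A = -5*(-10)*(-78) - 98 = 50*(-78) - 98 = -3900 - 98 = -3998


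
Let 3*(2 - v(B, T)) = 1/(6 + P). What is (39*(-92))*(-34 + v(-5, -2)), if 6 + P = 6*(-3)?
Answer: 1032746/9 ≈ 1.1475e+5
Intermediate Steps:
P = -24 (P = -6 + 6*(-3) = -6 - 18 = -24)
v(B, T) = 109/54 (v(B, T) = 2 - 1/(3*(6 - 24)) = 2 - 1/3/(-18) = 2 - 1/3*(-1/18) = 2 + 1/54 = 109/54)
(39*(-92))*(-34 + v(-5, -2)) = (39*(-92))*(-34 + 109/54) = -3588*(-1727/54) = 1032746/9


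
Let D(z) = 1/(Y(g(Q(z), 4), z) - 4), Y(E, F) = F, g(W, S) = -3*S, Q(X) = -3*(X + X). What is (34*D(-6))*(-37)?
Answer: 629/5 ≈ 125.80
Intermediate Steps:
Q(X) = -6*X
D(z) = 1/(-4 + z) (D(z) = 1/(z - 4) = 1/(-4 + z))
(34*D(-6))*(-37) = (34/(-4 - 6))*(-37) = (34/(-10))*(-37) = (34*(-⅒))*(-37) = -17/5*(-37) = 629/5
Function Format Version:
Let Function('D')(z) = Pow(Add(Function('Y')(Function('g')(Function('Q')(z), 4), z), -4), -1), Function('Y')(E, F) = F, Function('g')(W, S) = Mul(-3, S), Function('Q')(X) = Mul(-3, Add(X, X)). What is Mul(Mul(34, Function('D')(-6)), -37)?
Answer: Rational(629, 5) ≈ 125.80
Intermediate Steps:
Function('Q')(X) = Mul(-6, X) (Function('Q')(X) = Mul(-3, Mul(2, X)) = Mul(-6, X))
Function('D')(z) = Pow(Add(-4, z), -1) (Function('D')(z) = Pow(Add(z, -4), -1) = Pow(Add(-4, z), -1))
Mul(Mul(34, Function('D')(-6)), -37) = Mul(Mul(34, Pow(Add(-4, -6), -1)), -37) = Mul(Mul(34, Pow(-10, -1)), -37) = Mul(Mul(34, Rational(-1, 10)), -37) = Mul(Rational(-17, 5), -37) = Rational(629, 5)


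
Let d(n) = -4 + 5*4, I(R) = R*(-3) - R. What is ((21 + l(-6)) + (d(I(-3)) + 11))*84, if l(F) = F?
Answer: 3528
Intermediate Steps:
I(R) = -4*R (I(R) = -3*R - R = -4*R)
d(n) = 16 (d(n) = -4 + 20 = 16)
((21 + l(-6)) + (d(I(-3)) + 11))*84 = ((21 - 6) + (16 + 11))*84 = (15 + 27)*84 = 42*84 = 3528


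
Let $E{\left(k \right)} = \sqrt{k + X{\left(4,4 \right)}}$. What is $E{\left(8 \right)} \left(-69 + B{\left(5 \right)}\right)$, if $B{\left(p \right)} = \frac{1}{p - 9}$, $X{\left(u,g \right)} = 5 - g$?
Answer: $- \frac{831}{4} \approx -207.75$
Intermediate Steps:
$B{\left(p \right)} = \frac{1}{-9 + p}$
$E{\left(k \right)} = \sqrt{1 + k}$ ($E{\left(k \right)} = \sqrt{k + \left(5 - 4\right)} = \sqrt{k + 1} = \sqrt{1 + k}$)
$E{\left(8 \right)} \left(-69 + B{\left(5 \right)}\right) = \sqrt{1 + 8} \left(-69 + \frac{1}{-9 + 5}\right) = \sqrt{9} \left(-69 + \frac{1}{-4}\right) = 3 \left(-69 - \frac{1}{4}\right) = 3 \left(- \frac{277}{4}\right) = - \frac{831}{4}$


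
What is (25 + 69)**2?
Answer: 8836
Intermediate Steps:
(25 + 69)**2 = 94**2 = 8836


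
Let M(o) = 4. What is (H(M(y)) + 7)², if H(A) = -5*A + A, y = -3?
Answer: 81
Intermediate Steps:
H(A) = -4*A
(H(M(y)) + 7)² = (-4*4 + 7)² = (-16 + 7)² = (-9)² = 81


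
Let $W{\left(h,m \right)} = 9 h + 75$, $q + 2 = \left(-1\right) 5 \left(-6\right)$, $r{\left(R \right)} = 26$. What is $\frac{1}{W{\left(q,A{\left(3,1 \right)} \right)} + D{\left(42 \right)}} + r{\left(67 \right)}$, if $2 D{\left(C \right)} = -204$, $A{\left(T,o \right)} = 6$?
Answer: $\frac{5851}{225} \approx 26.004$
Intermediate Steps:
$q = 28$ ($q = -2 + \left(-1\right) 5 \left(-6\right) = -2 - -30 = -2 + 30 = 28$)
$D{\left(C \right)} = -102$ ($D{\left(C \right)} = \frac{1}{2} \left(-204\right) = -102$)
$W{\left(h,m \right)} = 75 + 9 h$
$\frac{1}{W{\left(q,A{\left(3,1 \right)} \right)} + D{\left(42 \right)}} + r{\left(67 \right)} = \frac{1}{\left(75 + 9 \cdot 28\right) - 102} + 26 = \frac{1}{\left(75 + 252\right) - 102} + 26 = \frac{1}{327 - 102} + 26 = \frac{1}{225} + 26 = \frac{5851}{225}$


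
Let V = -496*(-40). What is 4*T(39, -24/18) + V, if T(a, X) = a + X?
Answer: 59972/3 ≈ 19991.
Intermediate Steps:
T(a, X) = X + a
V = 19840
4*T(39, -24/18) + V = 4*(-24/18 + 39) + 19840 = 4*(-24*1/18 + 39) + 19840 = 4*(-4/3 + 39) + 19840 = 4*(113/3) + 19840 = 452/3 + 19840 = 59972/3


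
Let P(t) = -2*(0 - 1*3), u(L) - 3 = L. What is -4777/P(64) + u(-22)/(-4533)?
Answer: -2406003/3022 ≈ -796.16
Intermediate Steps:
u(L) = 3 + L
P(t) = 6 (P(t) = -2*(0 - 3) = -2*(-3) = 6)
-4777/P(64) + u(-22)/(-4533) = -4777/6 + (3 - 22)/(-4533) = -4777*1/6 - 19*(-1/4533) = -4777/6 + 19/4533 = -2406003/3022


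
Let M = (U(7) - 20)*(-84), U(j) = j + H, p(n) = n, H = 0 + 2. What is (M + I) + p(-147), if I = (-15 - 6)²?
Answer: 1218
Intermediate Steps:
H = 2
U(j) = 2 + j (U(j) = j + 2 = 2 + j)
M = 924 (M = ((2 + 7) - 20)*(-84) = (9 - 20)*(-84) = -11*(-84) = 924)
I = 441 (I = (-21)² = 441)
(M + I) + p(-147) = (924 + 441) - 147 = 1365 - 147 = 1218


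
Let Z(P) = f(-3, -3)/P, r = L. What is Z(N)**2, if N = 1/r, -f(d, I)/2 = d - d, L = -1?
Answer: 0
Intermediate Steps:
f(d, I) = 0 (f(d, I) = -2*(d - d) = -2*0 = 0)
r = -1
N = -1 (N = 1/(-1) = -1)
Z(P) = 0 (Z(P) = 0/P = 0)
Z(N)**2 = 0**2 = 0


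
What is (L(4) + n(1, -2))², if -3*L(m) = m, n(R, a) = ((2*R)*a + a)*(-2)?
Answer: 1024/9 ≈ 113.78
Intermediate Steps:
n(R, a) = -2*a - 4*R*a (n(R, a) = (2*R*a + a)*(-2) = (a + 2*R*a)*(-2) = -2*a - 4*R*a)
L(m) = -m/3
(L(4) + n(1, -2))² = (-⅓*4 - 2*(-2)*(1 + 2*1))² = (-4/3 - 2*(-2)*(1 + 2))² = (-4/3 - 2*(-2)*3)² = (-4/3 + 12)² = (32/3)² = 1024/9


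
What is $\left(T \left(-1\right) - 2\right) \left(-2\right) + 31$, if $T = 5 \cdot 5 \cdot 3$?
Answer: $185$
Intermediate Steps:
$T = 75$ ($T = 5 \cdot 15 = 75$)
$\left(T \left(-1\right) - 2\right) \left(-2\right) + 31 = \left(75 \left(-1\right) - 2\right) \left(-2\right) + 31 = \left(-75 - 2\right) \left(-2\right) + 31 = \left(-77\right) \left(-2\right) + 31 = 154 + 31 = 185$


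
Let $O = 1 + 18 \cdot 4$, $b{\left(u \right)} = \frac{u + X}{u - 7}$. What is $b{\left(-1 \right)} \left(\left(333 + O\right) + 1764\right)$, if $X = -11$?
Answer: $3255$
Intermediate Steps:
$b{\left(u \right)} = \frac{-11 + u}{-7 + u}$ ($b{\left(u \right)} = \frac{u - 11}{u - 7} = \frac{-11 + u}{-7 + u}$)
$O = 73$ ($O = 1 + 72 = 73$)
$b{\left(-1 \right)} \left(\left(333 + O\right) + 1764\right) = \frac{-11 - 1}{-7 - 1} \left(\left(333 + 73\right) + 1764\right) = \frac{1}{-8} \left(-12\right) \left(406 + 1764\right) = \left(- \frac{1}{8}\right) \left(-12\right) 2170 = \frac{3}{2} \cdot 2170 = 3255$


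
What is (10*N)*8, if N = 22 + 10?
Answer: 2560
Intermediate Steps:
N = 32
(10*N)*8 = (10*32)*8 = 320*8 = 2560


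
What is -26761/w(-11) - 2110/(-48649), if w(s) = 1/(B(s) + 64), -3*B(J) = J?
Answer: -264284859137/145947 ≈ -1.8108e+6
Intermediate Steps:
B(J) = -J/3
w(s) = 1/(64 - s/3) (w(s) = 1/(-s/3 + 64) = 1/(64 - s/3))
-26761/w(-11) - 2110/(-48649) = -26761/((-3/(-192 - 11))) - 2110/(-48649) = -26761/((-3/(-203))) - 2110*(-1/48649) = -26761/((-3*(-1/203))) + 2110/48649 = -26761/3/203 + 2110/48649 = -26761*203/3 + 2110/48649 = -5432483/3 + 2110/48649 = -264284859137/145947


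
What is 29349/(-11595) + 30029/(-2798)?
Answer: -143434919/10814270 ≈ -13.263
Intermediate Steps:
29349/(-11595) + 30029/(-2798) = 29349*(-1/11595) + 30029*(-1/2798) = -9783/3865 - 30029/2798 = -143434919/10814270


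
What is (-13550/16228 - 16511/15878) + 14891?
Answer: 479556730067/32208523 ≈ 14889.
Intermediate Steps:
(-13550/16228 - 16511/15878) + 14891 = (-13550*1/16228 - 16511*1/15878) + 14891 = (-6775/8114 - 16511/15878) + 14891 = -60385926/32208523 + 14891 = 479556730067/32208523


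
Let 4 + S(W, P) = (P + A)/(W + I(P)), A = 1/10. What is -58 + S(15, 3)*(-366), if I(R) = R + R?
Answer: 47319/35 ≈ 1352.0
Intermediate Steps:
I(R) = 2*R
A = ⅒ ≈ 0.10000
S(W, P) = -4 + (⅒ + P)/(W + 2*P) (S(W, P) = -4 + (P + ⅒)/(W + 2*P) = -4 + (⅒ + P)/(W + 2*P))
-58 + S(15, 3)*(-366) = -58 + ((1 - 70*3 - 40*15)/(10*(15 + 2*3)))*(-366) = -58 + ((1 - 210 - 600)/(10*(15 + 6)))*(-366) = -58 + ((⅒)*(-809)/21)*(-366) = -58 + ((⅒)*(1/21)*(-809))*(-366) = -58 - 809/210*(-366) = -58 + 49349/35 = 47319/35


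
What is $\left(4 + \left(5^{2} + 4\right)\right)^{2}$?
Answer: $1089$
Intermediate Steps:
$\left(4 + \left(5^{2} + 4\right)\right)^{2} = \left(4 + \left(25 + 4\right)\right)^{2} = \left(4 + 29\right)^{2} = 33^{2} = 1089$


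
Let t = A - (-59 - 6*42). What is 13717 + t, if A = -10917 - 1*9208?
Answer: -6097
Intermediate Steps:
A = -20125 (A = -10917 - 9208 = -20125)
t = -19814 (t = -20125 - (-59 - 6*42) = -20125 - (-59 - 252) = -20125 - 1*(-311) = -20125 + 311 = -19814)
13717 + t = 13717 - 19814 = -6097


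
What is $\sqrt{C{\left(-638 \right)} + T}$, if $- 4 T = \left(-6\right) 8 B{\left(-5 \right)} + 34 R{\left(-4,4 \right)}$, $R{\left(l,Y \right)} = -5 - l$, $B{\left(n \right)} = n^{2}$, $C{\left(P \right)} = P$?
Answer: $\frac{i \sqrt{1318}}{2} \approx 18.152 i$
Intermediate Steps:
$T = \frac{617}{2}$ ($T = - \frac{\left(-6\right) 8 \left(-5\right)^{2} + 34 \left(-5 - -4\right)}{4} = - \frac{\left(-48\right) 25 + 34 \left(-5 + 4\right)}{4} = - \frac{-1200 + 34 \left(-1\right)}{4} = - \frac{-1200 - 34}{4} = \left(- \frac{1}{4}\right) \left(-1234\right) = \frac{617}{2} \approx 308.5$)
$\sqrt{C{\left(-638 \right)} + T} = \sqrt{-638 + \frac{617}{2}} = \sqrt{- \frac{659}{2}} = \frac{i \sqrt{1318}}{2}$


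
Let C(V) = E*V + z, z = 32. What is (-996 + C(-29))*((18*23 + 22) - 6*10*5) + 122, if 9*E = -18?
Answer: -123094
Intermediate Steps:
E = -2 (E = (⅑)*(-18) = -2)
C(V) = 32 - 2*V (C(V) = -2*V + 32 = 32 - 2*V)
(-996 + C(-29))*((18*23 + 22) - 6*10*5) + 122 = (-996 + (32 - 2*(-29)))*((18*23 + 22) - 6*10*5) + 122 = (-996 + (32 + 58))*((414 + 22) - 60*5) + 122 = (-996 + 90)*(436 - 300) + 122 = -906*136 + 122 = -123216 + 122 = -123094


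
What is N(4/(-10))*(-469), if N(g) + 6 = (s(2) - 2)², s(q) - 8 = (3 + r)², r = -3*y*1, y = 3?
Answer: -824502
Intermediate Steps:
r = -9 (r = -3*3*1 = -9*1 = -9)
s(q) = 44 (s(q) = 8 + (3 - 9)² = 8 + (-6)² = 8 + 36 = 44)
N(g) = 1758 (N(g) = -6 + (44 - 2)² = -6 + 42² = -6 + 1764 = 1758)
N(4/(-10))*(-469) = 1758*(-469) = -824502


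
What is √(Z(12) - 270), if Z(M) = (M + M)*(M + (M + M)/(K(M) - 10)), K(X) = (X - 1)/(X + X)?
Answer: 21*I*√5038/229 ≈ 6.509*I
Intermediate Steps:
K(X) = (-1 + X)/(2*X) (K(X) = (-1 + X)/((2*X)) = (-1 + X)*(1/(2*X)) = (-1 + X)/(2*X))
Z(M) = 2*M*(M + 2*M/(-10 + (-1 + M)/(2*M))) (Z(M) = (M + M)*(M + (M + M)/((-1 + M)/(2*M) - 10)) = (2*M)*(M + (2*M)/(-10 + (-1 + M)/(2*M))) = (2*M)*(M + 2*M/(-10 + (-1 + M)/(2*M))) = 2*M*(M + 2*M/(-10 + (-1 + M)/(2*M))))
√(Z(12) - 270) = √(12²*(2 + 30*12)/(1 + 19*12) - 270) = √(144*(2 + 360)/(1 + 228) - 270) = √(144*362/229 - 270) = √(144*(1/229)*362 - 270) = √(52128/229 - 270) = √(-9702/229) = 21*I*√5038/229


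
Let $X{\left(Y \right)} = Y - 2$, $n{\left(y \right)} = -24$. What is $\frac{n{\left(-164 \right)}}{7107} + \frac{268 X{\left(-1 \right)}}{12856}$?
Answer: $- \frac{501881}{7613966} \approx -0.065916$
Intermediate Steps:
$X{\left(Y \right)} = -2 + Y$
$\frac{n{\left(-164 \right)}}{7107} + \frac{268 X{\left(-1 \right)}}{12856} = - \frac{24}{7107} + \frac{268 \left(-2 - 1\right)}{12856} = \left(-24\right) \frac{1}{7107} + 268 \left(-3\right) \frac{1}{12856} = - \frac{8}{2369} - \frac{201}{3214} = - \frac{501881}{7613966}$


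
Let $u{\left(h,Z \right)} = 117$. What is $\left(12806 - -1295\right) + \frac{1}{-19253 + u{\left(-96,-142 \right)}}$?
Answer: $\frac{269836735}{19136} \approx 14101.0$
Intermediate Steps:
$\left(12806 - -1295\right) + \frac{1}{-19253 + u{\left(-96,-142 \right)}} = \left(12806 - -1295\right) + \frac{1}{-19253 + 117} = \left(12806 + 1295\right) + \frac{1}{-19136} = 14101 - \frac{1}{19136} = \frac{269836735}{19136}$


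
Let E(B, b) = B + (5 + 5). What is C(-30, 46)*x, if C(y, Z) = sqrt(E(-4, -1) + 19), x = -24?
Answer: -120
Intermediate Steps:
E(B, b) = 10 + B (E(B, b) = B + 10 = 10 + B)
C(y, Z) = 5 (C(y, Z) = sqrt((10 - 4) + 19) = sqrt(6 + 19) = sqrt(25) = 5)
C(-30, 46)*x = 5*(-24) = -120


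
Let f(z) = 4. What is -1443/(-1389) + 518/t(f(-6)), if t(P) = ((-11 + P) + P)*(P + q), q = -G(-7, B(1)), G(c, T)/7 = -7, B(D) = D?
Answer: -163355/73617 ≈ -2.2190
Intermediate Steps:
G(c, T) = -49 (G(c, T) = 7*(-7) = -49)
q = 49 (q = -1*(-49) = 49)
t(P) = (-11 + 2*P)*(49 + P) (t(P) = ((-11 + P) + P)*(P + 49) = (-11 + 2*P)*(49 + P))
-1443/(-1389) + 518/t(f(-6)) = -1443/(-1389) + 518/(-539 + 2*4² + 87*4) = -1443*(-1/1389) + 518/(-539 + 2*16 + 348) = 481/463 + 518/(-539 + 32 + 348) = 481/463 + 518/(-159) = 481/463 + 518*(-1/159) = 481/463 - 518/159 = -163355/73617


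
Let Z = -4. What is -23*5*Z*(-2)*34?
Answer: -31280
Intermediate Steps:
-23*5*Z*(-2)*34 = -23*5*(-4)*(-2)*34 = -(-460)*(-2)*34 = -23*40*34 = -920*34 = -31280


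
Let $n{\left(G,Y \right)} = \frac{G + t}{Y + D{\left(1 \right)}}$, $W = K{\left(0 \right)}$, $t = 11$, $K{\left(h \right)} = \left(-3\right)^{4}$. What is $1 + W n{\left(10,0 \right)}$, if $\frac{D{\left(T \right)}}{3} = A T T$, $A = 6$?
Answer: $\frac{191}{2} \approx 95.5$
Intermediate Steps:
$K{\left(h \right)} = 81$
$D{\left(T \right)} = 18 T^{2}$ ($D{\left(T \right)} = 3 \cdot 6 T T = 3 \cdot 6 T^{2} = 18 T^{2}$)
$W = 81$
$n{\left(G,Y \right)} = \frac{11 + G}{18 + Y}$ ($n{\left(G,Y \right)} = \frac{G + 11}{Y + 18 \cdot 1^{2}} = \frac{11 + G}{Y + 18 \cdot 1} = \frac{11 + G}{Y + 18} = \frac{11 + G}{18 + Y}$)
$1 + W n{\left(10,0 \right)} = 1 + 81 \frac{11 + 10}{18 + 0} = 1 + 81 \cdot \frac{1}{18} \cdot 21 = 1 + 81 \cdot \frac{7}{6} = 1 + \frac{189}{2} = \frac{191}{2}$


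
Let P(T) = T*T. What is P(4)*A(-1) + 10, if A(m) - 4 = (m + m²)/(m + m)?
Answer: 74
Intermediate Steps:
A(m) = 4 + (m + m²)/(2*m) (A(m) = 4 + (m + m²)/(m + m) = 4 + (m + m²)/((2*m)) = 4 + (m + m²)*(1/(2*m)) = 4 + (m + m²)/(2*m))
P(T) = T²
P(4)*A(-1) + 10 = 4²*(9/2 + (½)*(-1)) + 10 = 16*(9/2 - ½) + 10 = 16*4 + 10 = 64 + 10 = 74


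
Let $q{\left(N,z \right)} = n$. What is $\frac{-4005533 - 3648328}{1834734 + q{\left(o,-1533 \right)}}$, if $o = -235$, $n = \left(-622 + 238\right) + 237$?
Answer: $- \frac{850429}{203843} \approx -4.172$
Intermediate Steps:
$n = -147$ ($n = -384 + 237 = -147$)
$q{\left(N,z \right)} = -147$
$\frac{-4005533 - 3648328}{1834734 + q{\left(o,-1533 \right)}} = \frac{-4005533 - 3648328}{1834734 - 147} = - \frac{7653861}{1834587} = \left(-7653861\right) \frac{1}{1834587} = - \frac{850429}{203843}$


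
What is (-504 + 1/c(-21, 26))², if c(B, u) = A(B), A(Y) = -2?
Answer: 1018081/4 ≈ 2.5452e+5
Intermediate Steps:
c(B, u) = -2
(-504 + 1/c(-21, 26))² = (-504 + 1/(-2))² = (-504 - ½)² = (-1009/2)² = 1018081/4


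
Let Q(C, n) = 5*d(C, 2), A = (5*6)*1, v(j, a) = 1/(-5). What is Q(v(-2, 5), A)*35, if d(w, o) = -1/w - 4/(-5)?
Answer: 1015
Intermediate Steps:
v(j, a) = -⅕
A = 30 (A = 30*1 = 30)
d(w, o) = ⅘ - 1/w (d(w, o) = -1/w - 4*(-⅕) = -1/w + ⅘ = ⅘ - 1/w)
Q(C, n) = 4 - 5/C (Q(C, n) = 5*(⅘ - 1/C) = 4 - 5/C)
Q(v(-2, 5), A)*35 = (4 - 5/(-⅕))*35 = (4 - 5*(-5))*35 = (4 + 25)*35 = 29*35 = 1015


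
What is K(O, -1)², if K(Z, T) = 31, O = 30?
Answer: 961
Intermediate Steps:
K(O, -1)² = 31² = 961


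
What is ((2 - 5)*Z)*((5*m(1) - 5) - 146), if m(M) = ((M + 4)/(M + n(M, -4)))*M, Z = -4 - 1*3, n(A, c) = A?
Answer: -5817/2 ≈ -2908.5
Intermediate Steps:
Z = -7 (Z = -4 - 3 = -7)
m(M) = 2 + M/2 (m(M) = ((M + 4)/(M + M))*M = ((4 + M)/((2*M)))*M = ((4 + M)*(1/(2*M)))*M = ((4 + M)/(2*M))*M = 2 + M/2)
((2 - 5)*Z)*((5*m(1) - 5) - 146) = ((2 - 5)*(-7))*((5*(2 + (½)*1) - 5) - 146) = (-3*(-7))*((5*(2 + ½) - 5) - 146) = 21*((5*(5/2) - 5) - 146) = 21*((25/2 - 5) - 146) = 21*(15/2 - 146) = 21*(-277/2) = -5817/2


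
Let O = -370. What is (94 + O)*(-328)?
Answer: 90528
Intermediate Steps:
(94 + O)*(-328) = (94 - 370)*(-328) = -276*(-328) = 90528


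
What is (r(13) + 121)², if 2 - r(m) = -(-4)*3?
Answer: 12321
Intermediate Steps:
r(m) = -10 (r(m) = 2 - (-4)*(-1*3) = 2 - (-4)*(-3) = 2 - 1*12 = 2 - 12 = -10)
(r(13) + 121)² = (-10 + 121)² = 111² = 12321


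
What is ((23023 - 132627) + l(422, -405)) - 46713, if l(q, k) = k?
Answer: -156722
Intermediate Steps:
((23023 - 132627) + l(422, -405)) - 46713 = ((23023 - 132627) - 405) - 46713 = (-109604 - 405) - 46713 = -110009 - 46713 = -156722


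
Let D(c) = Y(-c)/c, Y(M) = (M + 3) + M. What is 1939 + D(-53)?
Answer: 102658/53 ≈ 1936.9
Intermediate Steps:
Y(M) = 3 + 2*M (Y(M) = (3 + M) + M = 3 + 2*M)
D(c) = (3 - 2*c)/c (D(c) = (3 + 2*(-c))/c = (3 - 2*c)/c)
1939 + D(-53) = 1939 + (-2 + 3/(-53)) = 1939 + (-2 + 3*(-1/53)) = 1939 + (-2 - 3/53) = 1939 - 109/53 = 102658/53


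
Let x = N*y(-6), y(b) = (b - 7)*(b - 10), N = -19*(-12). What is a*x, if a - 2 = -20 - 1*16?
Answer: -1612416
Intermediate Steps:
N = 228
y(b) = (-10 + b)*(-7 + b) (y(b) = (-7 + b)*(-10 + b) = (-10 + b)*(-7 + b))
a = -34 (a = 2 + (-20 - 1*16) = 2 + (-20 - 16) = 2 - 36 = -34)
x = 47424 (x = 228*(70 + (-6)² - 17*(-6)) = 228*(70 + 36 + 102) = 228*208 = 47424)
a*x = -34*47424 = -1612416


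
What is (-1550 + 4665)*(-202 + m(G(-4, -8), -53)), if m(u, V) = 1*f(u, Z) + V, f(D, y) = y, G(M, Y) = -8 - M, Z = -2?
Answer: -800555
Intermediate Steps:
m(u, V) = -2 + V (m(u, V) = 1*(-2) + V = -2 + V)
(-1550 + 4665)*(-202 + m(G(-4, -8), -53)) = (-1550 + 4665)*(-202 + (-2 - 53)) = 3115*(-202 - 55) = 3115*(-257) = -800555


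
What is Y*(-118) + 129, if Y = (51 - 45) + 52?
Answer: -6715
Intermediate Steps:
Y = 58 (Y = 6 + 52 = 58)
Y*(-118) + 129 = 58*(-118) + 129 = -6844 + 129 = -6715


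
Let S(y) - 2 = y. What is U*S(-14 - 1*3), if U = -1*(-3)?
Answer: -45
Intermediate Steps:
U = 3
S(y) = 2 + y
U*S(-14 - 1*3) = 3*(2 + (-14 - 1*3)) = 3*(2 + (-14 - 3)) = 3*(2 - 17) = 3*(-15) = -45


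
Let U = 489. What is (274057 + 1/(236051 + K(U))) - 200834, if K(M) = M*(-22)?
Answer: 16496629340/225293 ≈ 73223.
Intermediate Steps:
K(M) = -22*M
(274057 + 1/(236051 + K(U))) - 200834 = (274057 + 1/(236051 - 22*489)) - 200834 = (274057 + 1/(236051 - 10758)) - 200834 = (274057 + 1/225293) - 200834 = 61743123702/225293 - 200834 = 16496629340/225293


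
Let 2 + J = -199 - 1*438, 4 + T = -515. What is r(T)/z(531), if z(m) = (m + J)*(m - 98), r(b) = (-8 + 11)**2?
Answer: -1/5196 ≈ -0.00019246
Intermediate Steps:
T = -519 (T = -4 - 515 = -519)
J = -639 (J = -2 + (-199 - 1*438) = -2 + (-199 - 438) = -2 - 637 = -639)
r(b) = 9 (r(b) = 3**2 = 9)
z(m) = (-639 + m)*(-98 + m) (z(m) = (m - 639)*(m - 98) = (-639 + m)*(-98 + m))
r(T)/z(531) = 9/(62622 + 531**2 - 737*531) = 9/(62622 + 281961 - 391347) = 9/(-46764) = 9*(-1/46764) = -1/5196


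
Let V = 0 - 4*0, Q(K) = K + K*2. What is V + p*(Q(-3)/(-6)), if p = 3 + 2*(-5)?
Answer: -21/2 ≈ -10.500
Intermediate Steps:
p = -7 (p = 3 - 10 = -7)
Q(K) = 3*K (Q(K) = K + 2*K = 3*K)
V = 0 (V = 0 + 0 = 0)
V + p*(Q(-3)/(-6)) = 0 - 7*3*(-3)/(-6) = 0 - (-63)*(-1)/6 = 0 - 7*3/2 = 0 - 21/2 = -21/2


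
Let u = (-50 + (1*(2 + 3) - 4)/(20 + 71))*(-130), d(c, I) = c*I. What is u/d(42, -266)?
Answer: -22745/39102 ≈ -0.58168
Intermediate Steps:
d(c, I) = I*c
u = 45490/7 (u = (-50 + (1*5 - 4)/91)*(-130) = (-50 + (5 - 4)*(1/91))*(-130) = (-50 + 1*(1/91))*(-130) = (-50 + 1/91)*(-130) = -4549/91*(-130) = 45490/7 ≈ 6498.6)
u/d(42, -266) = 45490/(7*((-266*42))) = (45490/7)/(-11172) = (45490/7)*(-1/11172) = -22745/39102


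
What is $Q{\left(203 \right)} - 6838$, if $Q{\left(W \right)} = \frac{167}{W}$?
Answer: $- \frac{1387947}{203} \approx -6837.2$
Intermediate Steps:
$Q{\left(203 \right)} - 6838 = \frac{167}{203} - 6838 = - \frac{1387947}{203}$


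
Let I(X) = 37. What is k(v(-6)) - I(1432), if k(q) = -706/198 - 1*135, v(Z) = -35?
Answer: -17381/99 ≈ -175.57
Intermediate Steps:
k(q) = -13718/99 (k(q) = -706*1/198 - 135 = -353/99 - 135 = -13718/99)
k(v(-6)) - I(1432) = -13718/99 - 1*37 = -13718/99 - 37 = -17381/99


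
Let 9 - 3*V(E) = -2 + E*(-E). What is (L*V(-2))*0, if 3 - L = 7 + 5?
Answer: 0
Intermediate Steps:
L = -9 (L = 3 - (7 + 5) = 3 - 1*12 = 3 - 12 = -9)
V(E) = 11/3 + E²/3 (V(E) = 3 - (-2 + E*(-E))/3 = 3 - (-2 - E²)/3 = 3 + (⅔ + E²/3) = 11/3 + E²/3)
(L*V(-2))*0 = -9*(11/3 + (⅓)*(-2)²)*0 = -9*(11/3 + (⅓)*4)*0 = -9*(11/3 + 4/3)*0 = -9*5*0 = -45*0 = 0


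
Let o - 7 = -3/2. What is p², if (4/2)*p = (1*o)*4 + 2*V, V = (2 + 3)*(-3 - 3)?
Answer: 361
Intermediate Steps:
o = 11/2 (o = 7 - 3/2 = 11/2 ≈ 5.5000)
V = -30 (V = 5*(-6) = -30)
p = -19 (p = ((1*(11/2))*4 + 2*(-30))/2 = ((11/2)*4 - 60)/2 = (22 - 60)/2 = (½)*(-38) = -19)
p² = (-19)² = 361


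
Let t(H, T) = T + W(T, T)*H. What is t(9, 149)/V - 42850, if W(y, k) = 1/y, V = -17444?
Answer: -55686928405/1299578 ≈ -42850.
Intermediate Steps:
t(H, T) = T + H/T
t(9, 149)/V - 42850 = (149 + 9/149)/(-17444) - 42850 = (149 + 9*(1/149))*(-1/17444) - 42850 = (149 + 9/149)*(-1/17444) - 42850 = (22210/149)*(-1/17444) - 42850 = -11105/1299578 - 42850 = -55686928405/1299578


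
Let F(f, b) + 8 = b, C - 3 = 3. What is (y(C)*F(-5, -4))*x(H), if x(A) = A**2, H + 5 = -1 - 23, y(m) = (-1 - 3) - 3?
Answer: 70644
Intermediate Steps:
C = 6 (C = 3 + 3 = 6)
F(f, b) = -8 + b
y(m) = -7 (y(m) = -4 - 3 = -7)
H = -29 (H = -5 + (-1 - 23) = -5 - 24 = -29)
(y(C)*F(-5, -4))*x(H) = -7*(-8 - 4)*(-29)**2 = -7*(-12)*841 = 84*841 = 70644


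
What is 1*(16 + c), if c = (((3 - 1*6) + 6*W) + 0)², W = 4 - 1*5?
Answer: 97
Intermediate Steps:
W = -1 (W = 4 - 5 = -1)
c = 81 (c = (((3 - 1*6) + 6*(-1)) + 0)² = (((3 - 6) - 6) + 0)² = ((-3 - 6) + 0)² = (-9 + 0)² = (-9)² = 81)
1*(16 + c) = 1*(16 + 81) = 1*97 = 97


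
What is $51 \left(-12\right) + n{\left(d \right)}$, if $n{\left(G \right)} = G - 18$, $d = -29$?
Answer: $-659$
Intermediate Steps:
$n{\left(G \right)} = -18 + G$ ($n{\left(G \right)} = G - 18 = -18 + G$)
$51 \left(-12\right) + n{\left(d \right)} = 51 \left(-12\right) - 47 = -612 - 47 = -659$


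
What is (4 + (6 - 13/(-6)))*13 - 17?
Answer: 847/6 ≈ 141.17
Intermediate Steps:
(4 + (6 - 13/(-6)))*13 - 17 = (4 + (6 - 13*(-1)/6))*13 - 17 = (4 + (6 - 1*(-13/6)))*13 - 17 = (4 + (6 + 13/6))*13 - 17 = (4 + 49/6)*13 - 17 = (73/6)*13 - 17 = 949/6 - 17 = 847/6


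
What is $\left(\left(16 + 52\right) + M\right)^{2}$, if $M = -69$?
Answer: $1$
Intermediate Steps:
$\left(\left(16 + 52\right) + M\right)^{2} = \left(\left(16 + 52\right) - 69\right)^{2} = \left(68 - 69\right)^{2} = \left(-1\right)^{2} = 1$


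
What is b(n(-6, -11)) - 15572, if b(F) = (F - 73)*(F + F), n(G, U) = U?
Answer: -13724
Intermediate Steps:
b(F) = 2*F*(-73 + F) (b(F) = (-73 + F)*(2*F) = 2*F*(-73 + F))
b(n(-6, -11)) - 15572 = 2*(-11)*(-73 - 11) - 15572 = 2*(-11)*(-84) - 15572 = 1848 - 15572 = -13724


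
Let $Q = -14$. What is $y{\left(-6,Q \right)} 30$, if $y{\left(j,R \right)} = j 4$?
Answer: $-720$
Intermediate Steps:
$y{\left(j,R \right)} = 4 j$
$y{\left(-6,Q \right)} 30 = 4 \left(-6\right) 30 = \left(-24\right) 30 = -720$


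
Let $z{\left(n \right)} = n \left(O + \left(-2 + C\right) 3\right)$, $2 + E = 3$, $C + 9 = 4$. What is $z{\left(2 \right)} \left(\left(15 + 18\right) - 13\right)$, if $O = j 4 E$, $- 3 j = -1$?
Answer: $- \frac{2360}{3} \approx -786.67$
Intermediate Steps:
$j = \frac{1}{3}$ ($j = \left(- \frac{1}{3}\right) \left(-1\right) = \frac{1}{3} \approx 0.33333$)
$C = -5$ ($C = -9 + 4 = -5$)
$E = 1$ ($E = -2 + 3 = 1$)
$O = \frac{4}{3}$ ($O = \frac{1}{3} \cdot 4 \cdot 1 = \frac{4}{3} \cdot 1 = \frac{4}{3} \approx 1.3333$)
$z{\left(n \right)} = - \frac{59 n}{3}$ ($z{\left(n \right)} = n \left(\frac{4}{3} + \left(-2 - 5\right) 3\right) = n \left(\frac{4}{3} - 21\right) = n \left(- \frac{59}{3}\right) = - \frac{59 n}{3}$)
$z{\left(2 \right)} \left(\left(15 + 18\right) - 13\right) = \left(- \frac{59}{3}\right) 2 \left(\left(15 + 18\right) - 13\right) = - \frac{118 \left(33 - 13\right)}{3} = \left(- \frac{118}{3}\right) 20 = - \frac{2360}{3}$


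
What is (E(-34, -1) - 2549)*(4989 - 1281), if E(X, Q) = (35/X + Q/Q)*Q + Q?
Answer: -160739946/17 ≈ -9.4553e+6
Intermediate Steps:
E(X, Q) = Q + Q*(1 + 35/X) (E(X, Q) = (35/X + 1)*Q + Q = (1 + 35/X)*Q + Q = Q*(1 + 35/X) + Q = Q + Q*(1 + 35/X))
(E(-34, -1) - 2549)*(4989 - 1281) = (-1*(35 + 2*(-34))/(-34) - 2549)*(4989 - 1281) = (-1*(-1/34)*(35 - 68) - 2549)*3708 = (-1*(-1/34)*(-33) - 2549)*3708 = (-33/34 - 2549)*3708 = -86699/34*3708 = -160739946/17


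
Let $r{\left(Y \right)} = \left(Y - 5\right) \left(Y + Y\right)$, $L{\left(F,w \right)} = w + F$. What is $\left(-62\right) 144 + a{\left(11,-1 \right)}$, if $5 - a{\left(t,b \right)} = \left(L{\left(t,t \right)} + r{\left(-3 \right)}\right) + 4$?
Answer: $-8997$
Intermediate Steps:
$L{\left(F,w \right)} = F + w$
$r{\left(Y \right)} = 2 Y \left(-5 + Y\right)$ ($r{\left(Y \right)} = \left(-5 + Y\right) 2 Y = 2 Y \left(-5 + Y\right)$)
$a{\left(t,b \right)} = -47 - 2 t$ ($a{\left(t,b \right)} = 5 - \left(\left(\left(t + t\right) + 2 \left(-3\right) \left(-5 - 3\right)\right) + 4\right) = 5 - \left(\left(2 t + 2 \left(-3\right) \left(-8\right)\right) + 4\right) = 5 - \left(\left(2 t + 48\right) + 4\right) = 5 - \left(\left(48 + 2 t\right) + 4\right) = 5 - \left(52 + 2 t\right) = -47 - 2 t$)
$\left(-62\right) 144 + a{\left(11,-1 \right)} = \left(-62\right) 144 - 69 = -8928 - 69 = -8997$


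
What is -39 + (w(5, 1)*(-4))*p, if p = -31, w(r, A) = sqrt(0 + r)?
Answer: -39 + 124*sqrt(5) ≈ 238.27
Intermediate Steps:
w(r, A) = sqrt(r)
-39 + (w(5, 1)*(-4))*p = -39 + (sqrt(5)*(-4))*(-31) = -39 - 4*sqrt(5)*(-31) = -39 + 124*sqrt(5)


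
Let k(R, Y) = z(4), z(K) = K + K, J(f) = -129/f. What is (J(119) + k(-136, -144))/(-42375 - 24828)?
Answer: -823/7997157 ≈ -0.00010291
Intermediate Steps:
z(K) = 2*K
k(R, Y) = 8 (k(R, Y) = 2*4 = 8)
(J(119) + k(-136, -144))/(-42375 - 24828) = (-129/119 + 8)/(-42375 - 24828) = (-129*1/119 + 8)/(-67203) = (-129/119 + 8)*(-1/67203) = (823/119)*(-1/67203) = -823/7997157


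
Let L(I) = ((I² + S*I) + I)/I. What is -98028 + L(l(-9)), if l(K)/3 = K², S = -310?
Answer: -98094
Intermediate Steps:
l(K) = 3*K²
L(I) = (I² - 309*I)/I (L(I) = ((I² - 310*I) + I)/I = (I² - 309*I)/I)
-98028 + L(l(-9)) = -98028 + (-309 + 3*(-9)²) = -98028 + (-309 + 3*81) = -98028 + (-309 + 243) = -98028 - 66 = -98094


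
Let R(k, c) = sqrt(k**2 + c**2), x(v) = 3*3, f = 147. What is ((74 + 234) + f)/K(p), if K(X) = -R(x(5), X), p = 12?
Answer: -91/3 ≈ -30.333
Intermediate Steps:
x(v) = 9
R(k, c) = sqrt(c**2 + k**2)
K(X) = -sqrt(81 + X**2) (K(X) = -sqrt(X**2 + 9**2) = -sqrt(X**2 + 81) = -sqrt(81 + X**2))
((74 + 234) + f)/K(p) = ((74 + 234) + 147)/((-sqrt(81 + 12**2))) = (308 + 147)/((-sqrt(81 + 144))) = 455/((-sqrt(225))) = 455/((-1*15)) = 455/(-15) = 455*(-1/15) = -91/3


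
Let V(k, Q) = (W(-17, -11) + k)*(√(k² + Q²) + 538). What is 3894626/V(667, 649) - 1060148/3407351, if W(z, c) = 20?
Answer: -3779718137639642/674920934050251 + 1947313*√866090/198077901 ≈ 3.5489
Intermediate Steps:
V(k, Q) = (20 + k)*(538 + √(Q² + k²)) (V(k, Q) = (20 + k)*(√(k² + Q²) + 538) = (20 + k)*(√(Q² + k²) + 538) = (20 + k)*(538 + √(Q² + k²)))
3894626/V(667, 649) - 1060148/3407351 = 3894626/(10760 + 20*√(649² + 667²) + 538*667 + 667*√(649² + 667²)) - 1060148/3407351 = 3894626/(10760 + 20*√(421201 + 444889) + 358846 + 667*√(421201 + 444889)) - 1060148*1/3407351 = 3894626/(10760 + 20*√866090 + 358846 + 667*√866090) - 1060148/3407351 = 3894626/(369606 + 687*√866090) - 1060148/3407351 = -1060148/3407351 + 3894626/(369606 + 687*√866090)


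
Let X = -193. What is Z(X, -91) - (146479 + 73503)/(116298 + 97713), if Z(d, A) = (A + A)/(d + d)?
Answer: -3283075/5900589 ≈ -0.55640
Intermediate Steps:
Z(d, A) = A/d (Z(d, A) = (2*A)/((2*d)) = (2*A)*(1/(2*d)) = A/d)
Z(X, -91) - (146479 + 73503)/(116298 + 97713) = -91/(-193) - (146479 + 73503)/(116298 + 97713) = -91*(-1/193) - 219982/214011 = 91/193 - 219982/214011 = 91/193 - 1*31426/30573 = 91/193 - 31426/30573 = -3283075/5900589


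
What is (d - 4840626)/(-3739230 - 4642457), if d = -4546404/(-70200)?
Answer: 9439094411/16344289650 ≈ 0.57752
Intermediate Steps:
d = 126289/1950 (d = -4546404*(-1/70200) = 126289/1950 ≈ 64.764)
(d - 4840626)/(-3739230 - 4642457) = (126289/1950 - 4840626)/(-3739230 - 4642457) = -9439094411/1950/(-8381687) = -9439094411/1950*(-1/8381687) = 9439094411/16344289650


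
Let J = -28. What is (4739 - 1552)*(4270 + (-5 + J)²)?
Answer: 17079133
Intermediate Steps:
(4739 - 1552)*(4270 + (-5 + J)²) = (4739 - 1552)*(4270 + (-5 - 28)²) = 3187*(4270 + (-33)²) = 3187*(4270 + 1089) = 3187*5359 = 17079133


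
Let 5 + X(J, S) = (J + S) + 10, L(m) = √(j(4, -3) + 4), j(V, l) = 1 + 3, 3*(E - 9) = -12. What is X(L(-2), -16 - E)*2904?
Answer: -46464 + 5808*√2 ≈ -38250.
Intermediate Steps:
E = 5 (E = 9 + (⅓)*(-12) = 9 - 4 = 5)
j(V, l) = 4
L(m) = 2*√2 (L(m) = √(4 + 4) = √8 = 2*√2)
X(J, S) = 5 + J + S (X(J, S) = -5 + ((J + S) + 10) = -5 + (10 + J + S) = 5 + J + S)
X(L(-2), -16 - E)*2904 = (5 + 2*√2 + (-16 - 1*5))*2904 = (5 + 2*√2 + (-16 - 5))*2904 = (5 + 2*√2 - 21)*2904 = (-16 + 2*√2)*2904 = -46464 + 5808*√2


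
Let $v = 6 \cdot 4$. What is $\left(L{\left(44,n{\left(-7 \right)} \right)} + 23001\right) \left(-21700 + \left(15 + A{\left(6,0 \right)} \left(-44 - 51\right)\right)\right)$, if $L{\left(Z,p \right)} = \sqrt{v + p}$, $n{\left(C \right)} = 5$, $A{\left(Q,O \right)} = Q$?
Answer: $-511887255 - 22255 \sqrt{29} \approx -5.1201 \cdot 10^{8}$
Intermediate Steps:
$v = 24$
$L{\left(Z,p \right)} = \sqrt{24 + p}$
$\left(L{\left(44,n{\left(-7 \right)} \right)} + 23001\right) \left(-21700 + \left(15 + A{\left(6,0 \right)} \left(-44 - 51\right)\right)\right) = \left(\sqrt{24 + 5} + 23001\right) \left(-21700 + \left(15 + 6 \left(-44 - 51\right)\right)\right) = \left(\sqrt{29} + 23001\right) \left(-21700 + \left(15 + 6 \left(-95\right)\right)\right) = \left(23001 + \sqrt{29}\right) \left(-21700 + \left(15 - 570\right)\right) = \left(23001 + \sqrt{29}\right) \left(-21700 - 555\right) = \left(23001 + \sqrt{29}\right) \left(-22255\right) = -511887255 - 22255 \sqrt{29}$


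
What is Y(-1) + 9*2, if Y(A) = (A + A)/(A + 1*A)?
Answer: 19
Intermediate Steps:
Y(A) = 1 (Y(A) = (2*A)/(A + A) = (2*A)/((2*A)) = (2*A)*(1/(2*A)) = 1)
Y(-1) + 9*2 = 1 + 9*2 = 1 + 18 = 19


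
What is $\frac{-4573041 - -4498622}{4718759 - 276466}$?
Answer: $- \frac{74419}{4442293} \approx -0.016752$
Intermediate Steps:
$\frac{-4573041 - -4498622}{4718759 - 276466} = \frac{-4573041 + 4498622}{4442293} = \left(-74419\right) \frac{1}{4442293} = - \frac{74419}{4442293}$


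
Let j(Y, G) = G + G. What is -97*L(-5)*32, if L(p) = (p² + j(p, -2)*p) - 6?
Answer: -121056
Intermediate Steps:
j(Y, G) = 2*G
L(p) = -6 + p² - 4*p (L(p) = (p² + (2*(-2))*p) - 6 = (p² - 4*p) - 6 = -6 + p² - 4*p)
-97*L(-5)*32 = -97*(-6 + (-5)² - 4*(-5))*32 = -97*(-6 + 25 + 20)*32 = -97*39*32 = -3783*32 = -121056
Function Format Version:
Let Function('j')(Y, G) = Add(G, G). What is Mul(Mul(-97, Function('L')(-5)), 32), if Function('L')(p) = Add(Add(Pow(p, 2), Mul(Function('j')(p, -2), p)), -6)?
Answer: -121056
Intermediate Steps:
Function('j')(Y, G) = Mul(2, G)
Function('L')(p) = Add(-6, Pow(p, 2), Mul(-4, p)) (Function('L')(p) = Add(Add(Pow(p, 2), Mul(Mul(2, -2), p)), -6) = Add(Add(Pow(p, 2), Mul(-4, p)), -6) = Add(-6, Pow(p, 2), Mul(-4, p)))
Mul(Mul(-97, Function('L')(-5)), 32) = Mul(Mul(-97, Add(-6, Pow(-5, 2), Mul(-4, -5))), 32) = Mul(Mul(-97, Add(-6, 25, 20)), 32) = Mul(Mul(-97, 39), 32) = Mul(-3783, 32) = -121056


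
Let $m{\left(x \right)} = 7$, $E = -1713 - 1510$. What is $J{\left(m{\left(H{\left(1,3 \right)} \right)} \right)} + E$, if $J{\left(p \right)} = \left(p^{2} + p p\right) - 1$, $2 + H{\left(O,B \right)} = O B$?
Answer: $-3126$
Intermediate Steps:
$H{\left(O,B \right)} = -2 + B O$ ($H{\left(O,B \right)} = -2 + O B = -2 + B O$)
$E = -3223$
$J{\left(p \right)} = -1 + 2 p^{2}$ ($J{\left(p \right)} = \left(p^{2} + p^{2}\right) - 1 = 2 p^{2} - 1 = -1 + 2 p^{2}$)
$J{\left(m{\left(H{\left(1,3 \right)} \right)} \right)} + E = \left(-1 + 2 \cdot 7^{2}\right) - 3223 = \left(-1 + 2 \cdot 49\right) - 3223 = \left(-1 + 98\right) - 3223 = 97 - 3223 = -3126$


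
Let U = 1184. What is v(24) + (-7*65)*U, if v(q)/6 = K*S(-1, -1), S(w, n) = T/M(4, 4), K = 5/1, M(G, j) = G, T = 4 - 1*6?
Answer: -538735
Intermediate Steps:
T = -2 (T = 4 - 6 = -2)
K = 5 (K = 5*1 = 5)
S(w, n) = -½ (S(w, n) = -2/4 = -2*¼ = -½)
v(q) = -15 (v(q) = 6*(5*(-½)) = 6*(-5/2) = -15)
v(24) + (-7*65)*U = -15 - 7*65*1184 = -15 - 455*1184 = -15 - 538720 = -538735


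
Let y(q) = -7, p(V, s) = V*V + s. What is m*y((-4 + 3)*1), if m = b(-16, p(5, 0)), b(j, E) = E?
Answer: -175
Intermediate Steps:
p(V, s) = s + V**2 (p(V, s) = V**2 + s = s + V**2)
m = 25 (m = 0 + 5**2 = 0 + 25 = 25)
m*y((-4 + 3)*1) = 25*(-7) = -175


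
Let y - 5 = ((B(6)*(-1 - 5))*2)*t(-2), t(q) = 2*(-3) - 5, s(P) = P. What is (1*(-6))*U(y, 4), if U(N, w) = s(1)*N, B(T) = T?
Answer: -4782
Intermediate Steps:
t(q) = -11 (t(q) = -6 - 5 = -11)
y = 797 (y = 5 + ((6*(-1 - 5))*2)*(-11) = 5 + ((6*(-6))*2)*(-11) = 5 - 36*2*(-11) = 5 - 72*(-11) = 5 + 792 = 797)
U(N, w) = N (U(N, w) = 1*N = N)
(1*(-6))*U(y, 4) = (1*(-6))*797 = -6*797 = -4782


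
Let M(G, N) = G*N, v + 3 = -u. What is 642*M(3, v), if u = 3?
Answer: -11556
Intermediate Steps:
v = -6 (v = -3 - 1*3 = -3 - 3 = -6)
642*M(3, v) = 642*(3*(-6)) = 642*(-18) = -11556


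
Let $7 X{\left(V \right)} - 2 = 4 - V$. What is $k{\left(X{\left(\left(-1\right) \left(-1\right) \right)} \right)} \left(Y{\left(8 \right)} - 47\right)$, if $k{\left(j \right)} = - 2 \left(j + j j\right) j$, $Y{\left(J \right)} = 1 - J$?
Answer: $\frac{32400}{343} \approx 94.461$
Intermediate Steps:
$X{\left(V \right)} = \frac{6}{7} - \frac{V}{7}$ ($X{\left(V \right)} = \frac{2}{7} + \frac{4 - V}{7} = \frac{2}{7} - \left(- \frac{4}{7} + \frac{V}{7}\right) = \frac{6}{7} - \frac{V}{7}$)
$k{\left(j \right)} = j \left(- 2 j - 2 j^{2}\right)$ ($k{\left(j \right)} = - 2 \left(j + j^{2}\right) j = \left(- 2 j - 2 j^{2}\right) j = j \left(- 2 j - 2 j^{2}\right)$)
$k{\left(X{\left(\left(-1\right) \left(-1\right) \right)} \right)} \left(Y{\left(8 \right)} - 47\right) = 2 \left(\frac{6}{7} - \frac{\left(-1\right) \left(-1\right)}{7}\right)^{2} \left(-1 - \left(\frac{6}{7} - \frac{\left(-1\right) \left(-1\right)}{7}\right)\right) \left(\left(1 - 8\right) - 47\right) = 2 \left(\frac{6}{7} - \frac{1}{7}\right)^{2} \left(-1 - \left(\frac{6}{7} - \frac{1}{7}\right)\right) \left(\left(1 - 8\right) - 47\right) = 2 \left(\frac{6}{7} - \frac{1}{7}\right)^{2} \left(-1 - \left(\frac{6}{7} - \frac{1}{7}\right)\right) \left(-7 - 47\right) = 2 \left(\frac{5}{7}\right)^{2} \left(-1 - \frac{5}{7}\right) \left(-54\right) = 2 \cdot \frac{25}{49} \left(-1 - \frac{5}{7}\right) \left(-54\right) = 2 \cdot \frac{25}{49} \left(- \frac{12}{7}\right) \left(-54\right) = \left(- \frac{600}{343}\right) \left(-54\right) = \frac{32400}{343}$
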